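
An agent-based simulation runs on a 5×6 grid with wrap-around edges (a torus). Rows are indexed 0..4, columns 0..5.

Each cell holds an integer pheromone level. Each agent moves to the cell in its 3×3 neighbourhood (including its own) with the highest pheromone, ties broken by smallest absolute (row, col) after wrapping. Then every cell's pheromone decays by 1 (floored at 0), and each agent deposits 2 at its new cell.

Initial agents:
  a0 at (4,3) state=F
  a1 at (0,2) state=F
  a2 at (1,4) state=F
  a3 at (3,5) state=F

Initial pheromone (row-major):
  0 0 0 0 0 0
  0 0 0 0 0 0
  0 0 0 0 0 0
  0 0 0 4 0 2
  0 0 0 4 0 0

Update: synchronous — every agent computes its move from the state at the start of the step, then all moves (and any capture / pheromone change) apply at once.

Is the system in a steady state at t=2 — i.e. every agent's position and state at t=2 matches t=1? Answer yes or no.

no

t=1: a0@(3,3) a1@(4,3) a2@(0,3) a3@(3,5) | pheromone: 0 0 0 2 0 0 / 0 0 0 0 0 0 / 0 0 0 0 0 0 / 0 0 0 5 0 3 / 0 0 0 5 0 0
t=2: a0@(3,3) a1@(3,3) a2@(4,3) a3@(3,5) | pheromone: 0 0 0 1 0 0 / 0 0 0 0 0 0 / 0 0 0 0 0 0 / 0 0 0 8 0 4 / 0 0 0 6 0 0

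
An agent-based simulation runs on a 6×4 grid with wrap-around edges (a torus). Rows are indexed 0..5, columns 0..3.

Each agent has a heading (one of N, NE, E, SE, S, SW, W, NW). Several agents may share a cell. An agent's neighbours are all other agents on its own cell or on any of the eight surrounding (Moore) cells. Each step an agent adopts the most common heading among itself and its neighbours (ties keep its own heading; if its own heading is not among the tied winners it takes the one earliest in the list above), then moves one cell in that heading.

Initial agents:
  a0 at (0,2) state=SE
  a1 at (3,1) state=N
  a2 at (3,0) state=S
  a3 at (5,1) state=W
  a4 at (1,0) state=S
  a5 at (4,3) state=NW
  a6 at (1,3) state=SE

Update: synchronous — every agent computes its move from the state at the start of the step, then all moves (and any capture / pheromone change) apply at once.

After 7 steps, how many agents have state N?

1

t=1: a0@(1,3):SE a1@(2,1):N a2@(4,0):S a3@(5,0):W a4@(2,0):S a5@(3,2):NW a6@(2,0):SE
t=2: a0@(2,0):SE a1@(1,1):N a2@(5,0):S a3@(5,3):W a4@(3,1):SE a5@(2,1):NW a6@(3,1):SE
t=3: a0@(3,1):SE a1@(0,1):N a2@(0,0):S a3@(5,2):W a4@(4,2):SE a5@(3,2):SE a6@(4,2):SE
t=4: a0@(4,2):SE a1@(5,1):N a2@(1,0):S a3@(0,3):SE a4@(5,3):SE a5@(4,3):SE a6@(5,3):SE
t=5: a0@(5,3):SE a1@(4,1):N a2@(2,0):S a3@(1,0):SE a4@(0,0):SE a5@(5,0):SE a6@(0,0):SE
t=6: a0@(0,0):SE a1@(3,1):N a2@(3,0):S a3@(2,1):SE a4@(1,1):SE a5@(0,1):SE a6@(1,1):SE
t=7: a0@(1,1):SE a1@(2,1):N a2@(4,0):S a3@(3,2):SE a4@(2,2):SE a5@(1,2):SE a6@(2,2):SE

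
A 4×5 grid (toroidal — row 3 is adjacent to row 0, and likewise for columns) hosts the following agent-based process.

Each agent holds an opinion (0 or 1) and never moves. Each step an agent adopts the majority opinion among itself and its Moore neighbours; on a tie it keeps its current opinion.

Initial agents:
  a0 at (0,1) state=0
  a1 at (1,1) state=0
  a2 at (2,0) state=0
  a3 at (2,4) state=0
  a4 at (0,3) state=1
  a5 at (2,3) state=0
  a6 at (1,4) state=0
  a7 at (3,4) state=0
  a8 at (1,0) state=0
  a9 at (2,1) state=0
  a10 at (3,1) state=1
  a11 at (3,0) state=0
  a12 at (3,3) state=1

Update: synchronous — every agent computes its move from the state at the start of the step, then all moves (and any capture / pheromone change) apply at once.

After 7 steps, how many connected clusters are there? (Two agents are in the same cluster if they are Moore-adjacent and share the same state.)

1

t=1: a0@(0,1):0 a1@(1,1):0 a2@(2,0):0 a3@(2,4):0 a4@(0,3):1 a5@(2,3):0 a6@(1,4):0 a7@(3,4):0 a8@(1,0):0 a9@(2,1):0 a10@(3,1):0 a11@(3,0):0 a12@(3,3):0
t=2: a0@(0,1):0 a1@(1,1):0 a2@(2,0):0 a3@(2,4):0 a4@(0,3):0 a5@(2,3):0 a6@(1,4):0 a7@(3,4):0 a8@(1,0):0 a9@(2,1):0 a10@(3,1):0 a11@(3,0):0 a12@(3,3):0
t=3: (unchanged — steady state)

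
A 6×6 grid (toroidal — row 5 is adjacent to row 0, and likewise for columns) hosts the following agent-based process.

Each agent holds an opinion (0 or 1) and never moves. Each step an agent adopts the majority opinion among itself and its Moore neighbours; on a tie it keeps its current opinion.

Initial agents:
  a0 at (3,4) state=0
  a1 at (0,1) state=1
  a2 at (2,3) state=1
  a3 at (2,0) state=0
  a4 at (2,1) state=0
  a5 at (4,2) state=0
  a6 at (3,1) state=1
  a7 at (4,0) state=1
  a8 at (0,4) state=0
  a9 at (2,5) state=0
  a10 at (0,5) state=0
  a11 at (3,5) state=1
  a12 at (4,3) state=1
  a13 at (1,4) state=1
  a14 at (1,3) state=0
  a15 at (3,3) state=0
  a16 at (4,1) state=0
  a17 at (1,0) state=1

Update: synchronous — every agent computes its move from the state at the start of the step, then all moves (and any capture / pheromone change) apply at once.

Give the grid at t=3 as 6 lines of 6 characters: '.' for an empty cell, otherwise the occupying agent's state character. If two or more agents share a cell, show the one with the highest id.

.1..00
0..00.
00.0.0
.0.000
0000..
......

t=1: a0@(3,4):0 a1@(0,1):1 a2@(2,3):0 a3@(2,0):0 a4@(2,1):0 a5@(4,2):0 a6@(3,1):0 a7@(4,0):1 a8@(0,4):0 a9@(2,5):0 a10@(0,5):0 a11@(3,5):0 a12@(4,3):0 a13@(1,4):0 a14@(1,3):0 a15@(3,3):0 a16@(4,1):0 a17@(1,0):0
t=2: a0@(3,4):0 a1@(0,1):1 a2@(2,3):0 a3@(2,0):0 a4@(2,1):0 a5@(4,2):0 a6@(3,1):0 a7@(4,0):0 a8@(0,4):0 a9@(2,5):0 a10@(0,5):0 a11@(3,5):0 a12@(4,3):0 a13@(1,4):0 a14@(1,3):0 a15@(3,3):0 a16@(4,1):0 a17@(1,0):0
t=3: (unchanged — steady state)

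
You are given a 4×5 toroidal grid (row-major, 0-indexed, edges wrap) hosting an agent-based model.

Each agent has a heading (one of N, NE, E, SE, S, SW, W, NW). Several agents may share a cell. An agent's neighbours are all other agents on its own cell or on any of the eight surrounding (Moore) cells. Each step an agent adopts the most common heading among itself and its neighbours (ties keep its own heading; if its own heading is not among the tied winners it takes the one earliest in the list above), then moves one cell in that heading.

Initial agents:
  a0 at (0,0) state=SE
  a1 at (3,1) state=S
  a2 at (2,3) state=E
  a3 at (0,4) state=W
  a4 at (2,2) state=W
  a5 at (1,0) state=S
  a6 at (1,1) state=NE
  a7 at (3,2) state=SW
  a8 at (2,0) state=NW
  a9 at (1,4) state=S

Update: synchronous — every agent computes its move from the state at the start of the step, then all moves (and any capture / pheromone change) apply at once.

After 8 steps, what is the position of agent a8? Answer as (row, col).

(2, 0)

t=1: a0@(1,0):S a1@(0,1):S a2@(2,4):E a3@(1,4):S a4@(2,1):W a5@(2,0):S a6@(0,2):NE a7@(0,1):SW a8@(3,0):S a9@(2,4):S
t=2: a0@(2,0):S a1@(1,1):S a2@(3,4):S a3@(2,4):S a4@(3,1):S a5@(3,0):S a6@(3,3):NE a7@(1,1):S a8@(0,0):S a9@(3,4):S
t=3: a0@(3,0):S a1@(2,1):S a2@(0,4):S a3@(3,4):S a4@(0,1):S a5@(0,0):S a6@(0,3):S a7@(2,1):S a8@(1,0):S a9@(0,4):S
t=4: a0@(0,0):S a1@(3,1):S a2@(1,4):S a3@(0,4):S a4@(1,1):S a5@(1,0):S a6@(1,3):S a7@(3,1):S a8@(2,0):S a9@(1,4):S
t=5: a0@(1,0):S a1@(0,1):S a2@(2,4):S a3@(1,4):S a4@(2,1):S a5@(2,0):S a6@(2,3):S a7@(0,1):S a8@(3,0):S a9@(2,4):S
t=6: a0@(2,0):S a1@(1,1):S a2@(3,4):S a3@(2,4):S a4@(3,1):S a5@(3,0):S a6@(3,3):S a7@(1,1):S a8@(0,0):S a9@(3,4):S
t=7: a0@(3,0):S a1@(2,1):S a2@(0,4):S a3@(3,4):S a4@(0,1):S a5@(0,0):S a6@(0,3):S a7@(2,1):S a8@(1,0):S a9@(0,4):S
t=8: a0@(0,0):S a1@(3,1):S a2@(1,4):S a3@(0,4):S a4@(1,1):S a5@(1,0):S a6@(1,3):S a7@(3,1):S a8@(2,0):S a9@(1,4):S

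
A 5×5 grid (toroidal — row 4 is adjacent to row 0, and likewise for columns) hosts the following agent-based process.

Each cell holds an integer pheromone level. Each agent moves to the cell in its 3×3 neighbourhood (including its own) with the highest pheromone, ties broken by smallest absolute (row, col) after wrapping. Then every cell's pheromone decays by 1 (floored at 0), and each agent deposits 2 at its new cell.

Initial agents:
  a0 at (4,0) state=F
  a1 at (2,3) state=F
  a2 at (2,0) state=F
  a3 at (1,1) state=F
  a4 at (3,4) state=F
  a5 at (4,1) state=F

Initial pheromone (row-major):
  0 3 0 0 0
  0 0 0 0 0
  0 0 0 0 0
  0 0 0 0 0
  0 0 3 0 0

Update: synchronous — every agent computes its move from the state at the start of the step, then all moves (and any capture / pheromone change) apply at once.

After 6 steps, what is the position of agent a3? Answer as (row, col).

(0, 1)

t=1: a0@(0,1) a1@(1,2) a2@(1,0) a3@(0,1) a4@(2,0) a5@(0,1) | pheromone: 0 8 0 0 0 / 2 0 2 0 0 / 2 0 0 0 0 / 0 0 0 0 0 / 0 0 2 0 0
t=2: a0@(0,1) a1@(0,1) a2@(0,1) a3@(0,1) a4@(1,0) a5@(0,1) | pheromone: 0 17 0 0 0 / 3 0 1 0 0 / 1 0 0 0 0 / 0 0 0 0 0 / 0 0 1 0 0
t=3: a0@(0,1) a1@(0,1) a2@(0,1) a3@(0,1) a4@(0,1) a5@(0,1) | pheromone: 0 28 0 0 0 / 2 0 0 0 0 / 0 0 0 0 0 / 0 0 0 0 0 / 0 0 0 0 0
t=4: a0@(0,1) a1@(0,1) a2@(0,1) a3@(0,1) a4@(0,1) a5@(0,1) | pheromone: 0 39 0 0 0 / 1 0 0 0 0 / 0 0 0 0 0 / 0 0 0 0 0 / 0 0 0 0 0
t=5: a0@(0,1) a1@(0,1) a2@(0,1) a3@(0,1) a4@(0,1) a5@(0,1) | pheromone: 0 50 0 0 0 / 0 0 0 0 0 / 0 0 0 0 0 / 0 0 0 0 0 / 0 0 0 0 0
t=6: a0@(0,1) a1@(0,1) a2@(0,1) a3@(0,1) a4@(0,1) a5@(0,1) | pheromone: 0 61 0 0 0 / 0 0 0 0 0 / 0 0 0 0 0 / 0 0 0 0 0 / 0 0 0 0 0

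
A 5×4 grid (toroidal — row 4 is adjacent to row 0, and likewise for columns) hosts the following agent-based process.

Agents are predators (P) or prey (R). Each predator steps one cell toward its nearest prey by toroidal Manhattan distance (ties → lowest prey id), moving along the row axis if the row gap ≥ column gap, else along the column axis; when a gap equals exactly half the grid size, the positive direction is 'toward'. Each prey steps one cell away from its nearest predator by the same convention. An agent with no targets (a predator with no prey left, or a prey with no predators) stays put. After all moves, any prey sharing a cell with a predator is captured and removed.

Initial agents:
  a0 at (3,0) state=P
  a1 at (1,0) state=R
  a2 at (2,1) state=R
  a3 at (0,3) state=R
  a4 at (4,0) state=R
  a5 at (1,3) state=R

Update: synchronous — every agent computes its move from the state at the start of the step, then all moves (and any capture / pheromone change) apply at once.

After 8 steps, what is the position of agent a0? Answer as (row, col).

t=1: a0@(4,0):P a1@(0,0):R a2@(1,1):R a3@(1,3):R a4@(0,0):R a5@(0,3):R
t=2: a0@(0,0):P a1@(1,0):R a2@(2,1):R a3@(2,3):R a4@(1,0):R a5@(1,3):R
t=3: a0@(1,0):P a1@(2,0):R a2@(3,1):R a3@(3,3):R a4@(2,0):R a5@(2,3):R
t=4: a0@(2,0):P a1@(3,0):R a2@(4,1):R a3@(4,3):R a4@(3,0):R a5@(3,3):R
t=5: a0@(3,0):P a1@(4,0):R a2@(0,1):R a3@(0,3):R a4@(4,0):R a5@(4,3):R
t=6: a0@(4,0):P a1@(0,0):R a2@(1,1):R a3@(1,3):R a4@(0,0):R a5@(0,3):R
t=7: a0@(0,0):P a1@(1,0):R a2@(2,1):R a3@(2,3):R a4@(1,0):R a5@(1,3):R
t=8: a0@(1,0):P a1@(2,0):R a2@(3,1):R a3@(3,3):R a4@(2,0):R a5@(2,3):R

(1, 0)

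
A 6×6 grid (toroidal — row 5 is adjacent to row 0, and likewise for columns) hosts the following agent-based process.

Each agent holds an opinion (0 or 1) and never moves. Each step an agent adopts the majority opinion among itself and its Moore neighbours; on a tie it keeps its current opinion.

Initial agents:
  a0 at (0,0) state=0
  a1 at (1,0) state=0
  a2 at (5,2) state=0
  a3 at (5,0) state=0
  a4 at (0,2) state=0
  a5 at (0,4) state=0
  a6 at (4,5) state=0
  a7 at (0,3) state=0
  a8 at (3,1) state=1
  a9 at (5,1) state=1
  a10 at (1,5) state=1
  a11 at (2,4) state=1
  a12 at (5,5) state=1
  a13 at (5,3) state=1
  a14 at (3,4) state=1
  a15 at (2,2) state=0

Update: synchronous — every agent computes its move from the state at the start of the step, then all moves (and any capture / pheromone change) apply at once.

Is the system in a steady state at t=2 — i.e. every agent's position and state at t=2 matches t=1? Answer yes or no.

t=1: a0@(0,0):0 a1@(1,0):0 a2@(5,2):0 a3@(5,0):0 a4@(0,2):0 a5@(0,4):1 a6@(4,5):0 a7@(0,3):0 a8@(3,1):1 a9@(5,1):0 a10@(1,5):0 a11@(2,4):1 a12@(5,5):0 a13@(5,3):0 a14@(3,4):1 a15@(2,2):0
t=2: a0@(0,0):0 a1@(1,0):0 a2@(5,2):0 a3@(5,0):0 a4@(0,2):0 a5@(0,4):0 a6@(4,5):0 a7@(0,3):0 a8@(3,1):1 a9@(5,1):0 a10@(1,5):0 a11@(2,4):1 a12@(5,5):0 a13@(5,3):0 a14@(3,4):1 a15@(2,2):0

no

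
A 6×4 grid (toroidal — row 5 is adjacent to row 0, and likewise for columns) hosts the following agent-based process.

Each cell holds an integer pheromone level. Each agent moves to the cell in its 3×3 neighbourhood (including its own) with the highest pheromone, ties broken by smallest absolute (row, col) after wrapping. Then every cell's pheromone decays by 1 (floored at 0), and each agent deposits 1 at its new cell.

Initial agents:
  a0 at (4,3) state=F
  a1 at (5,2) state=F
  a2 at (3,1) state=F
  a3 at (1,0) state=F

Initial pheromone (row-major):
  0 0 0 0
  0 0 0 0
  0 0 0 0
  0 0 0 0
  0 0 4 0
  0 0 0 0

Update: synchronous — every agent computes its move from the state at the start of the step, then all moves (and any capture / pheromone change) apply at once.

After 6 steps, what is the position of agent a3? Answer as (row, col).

(0, 0)

t=1: a0@(4,2) a1@(4,2) a2@(4,2) a3@(0,0) | pheromone: 1 0 0 0 / 0 0 0 0 / 0 0 0 0 / 0 0 0 0 / 0 0 6 0 / 0 0 0 0
t=2: a0@(4,2) a1@(4,2) a2@(4,2) a3@(0,0) | pheromone: 1 0 0 0 / 0 0 0 0 / 0 0 0 0 / 0 0 0 0 / 0 0 8 0 / 0 0 0 0
t=3: a0@(4,2) a1@(4,2) a2@(4,2) a3@(0,0) | pheromone: 1 0 0 0 / 0 0 0 0 / 0 0 0 0 / 0 0 0 0 / 0 0 10 0 / 0 0 0 0
t=4: a0@(4,2) a1@(4,2) a2@(4,2) a3@(0,0) | pheromone: 1 0 0 0 / 0 0 0 0 / 0 0 0 0 / 0 0 0 0 / 0 0 12 0 / 0 0 0 0
t=5: a0@(4,2) a1@(4,2) a2@(4,2) a3@(0,0) | pheromone: 1 0 0 0 / 0 0 0 0 / 0 0 0 0 / 0 0 0 0 / 0 0 14 0 / 0 0 0 0
t=6: a0@(4,2) a1@(4,2) a2@(4,2) a3@(0,0) | pheromone: 1 0 0 0 / 0 0 0 0 / 0 0 0 0 / 0 0 0 0 / 0 0 16 0 / 0 0 0 0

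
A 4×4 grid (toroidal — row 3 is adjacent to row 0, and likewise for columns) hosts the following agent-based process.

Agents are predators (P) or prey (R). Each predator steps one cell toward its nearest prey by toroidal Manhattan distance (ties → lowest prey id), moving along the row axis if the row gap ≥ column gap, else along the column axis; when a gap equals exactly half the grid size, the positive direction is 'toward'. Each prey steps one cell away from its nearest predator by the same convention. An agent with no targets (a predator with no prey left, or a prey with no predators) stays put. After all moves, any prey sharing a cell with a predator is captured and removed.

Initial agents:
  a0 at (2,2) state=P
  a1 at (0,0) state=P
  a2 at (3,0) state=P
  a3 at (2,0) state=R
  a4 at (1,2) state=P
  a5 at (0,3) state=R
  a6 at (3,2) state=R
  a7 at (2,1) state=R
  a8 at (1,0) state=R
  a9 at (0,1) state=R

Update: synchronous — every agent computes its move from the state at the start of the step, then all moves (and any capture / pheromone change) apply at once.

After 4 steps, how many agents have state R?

1

t=1: a0@(3,2):P a1@(0,3):P a2@(2,0):P a3@(1,0):R a4@(0,2):P
t=2: a0@(0,2):P a1@(1,3):P a2@(1,0):P a3@(0,0):R a4@(0,3):P
t=3: a0@(0,3):P a1@(0,3):P a2@(0,0):P a3@(3,0):R a4@(0,0):P
t=4: a0@(3,3):P a1@(3,3):P a2@(3,0):P a3@(2,0):R a4@(3,0):P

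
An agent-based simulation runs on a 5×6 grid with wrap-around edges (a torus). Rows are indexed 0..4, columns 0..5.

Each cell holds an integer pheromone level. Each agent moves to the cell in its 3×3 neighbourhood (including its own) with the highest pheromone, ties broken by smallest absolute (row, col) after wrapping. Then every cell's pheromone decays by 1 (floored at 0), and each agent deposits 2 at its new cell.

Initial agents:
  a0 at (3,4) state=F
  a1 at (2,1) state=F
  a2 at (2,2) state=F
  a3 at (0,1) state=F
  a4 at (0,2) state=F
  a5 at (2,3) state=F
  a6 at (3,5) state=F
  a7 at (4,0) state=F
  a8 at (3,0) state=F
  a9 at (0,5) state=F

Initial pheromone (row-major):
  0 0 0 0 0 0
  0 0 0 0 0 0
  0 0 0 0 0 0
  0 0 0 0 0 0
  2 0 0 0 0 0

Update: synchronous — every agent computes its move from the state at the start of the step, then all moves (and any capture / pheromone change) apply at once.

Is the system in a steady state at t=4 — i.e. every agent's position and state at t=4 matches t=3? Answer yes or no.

no

t=1: a0@(2,3) a1@(1,0) a2@(1,1) a3@(4,0) a4@(0,1) a5@(1,2) a6@(4,0) a7@(4,0) a8@(4,0) a9@(4,0) | pheromone: 0 2 0 0 0 0 / 2 2 2 0 0 0 / 0 0 0 2 0 0 / 0 0 0 0 0 0 / 11 0 0 0 0 0
t=2: a0@(1,2) a1@(0,1) a2@(0,1) a3@(4,0) a4@(4,0) a5@(0,1) a6@(4,0) a7@(4,0) a8@(4,0) a9@(4,0) | pheromone: 0 7 0 0 0 0 / 1 1 3 0 0 0 / 0 0 0 1 0 0 / 0 0 0 0 0 0 / 22 0 0 0 0 0
t=3: a0@(0,1) a1@(4,0) a2@(4,0) a3@(4,0) a4@(4,0) a5@(4,0) a6@(4,0) a7@(4,0) a8@(4,0) a9@(4,0) | pheromone: 0 8 0 0 0 0 / 0 0 2 0 0 0 / 0 0 0 0 0 0 / 0 0 0 0 0 0 / 39 0 0 0 0 0
t=4: a0@(4,0) a1@(4,0) a2@(4,0) a3@(4,0) a4@(4,0) a5@(4,0) a6@(4,0) a7@(4,0) a8@(4,0) a9@(4,0) | pheromone: 0 7 0 0 0 0 / 0 0 1 0 0 0 / 0 0 0 0 0 0 / 0 0 0 0 0 0 / 58 0 0 0 0 0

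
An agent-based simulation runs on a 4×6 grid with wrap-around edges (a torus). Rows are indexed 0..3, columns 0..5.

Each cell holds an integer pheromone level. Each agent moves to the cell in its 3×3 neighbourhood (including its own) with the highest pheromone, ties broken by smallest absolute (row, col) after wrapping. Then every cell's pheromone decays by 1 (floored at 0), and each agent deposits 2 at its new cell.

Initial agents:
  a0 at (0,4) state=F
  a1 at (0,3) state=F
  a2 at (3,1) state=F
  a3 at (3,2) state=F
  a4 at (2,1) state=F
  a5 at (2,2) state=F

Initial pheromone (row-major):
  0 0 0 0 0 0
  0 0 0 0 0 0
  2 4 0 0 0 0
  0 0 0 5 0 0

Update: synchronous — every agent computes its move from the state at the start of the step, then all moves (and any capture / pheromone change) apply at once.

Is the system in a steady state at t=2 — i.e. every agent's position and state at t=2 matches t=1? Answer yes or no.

yes

t=1: a0@(3,3) a1@(3,3) a2@(2,1) a3@(3,3) a4@(2,1) a5@(3,3) | pheromone: 0 0 0 0 0 0 / 0 0 0 0 0 0 / 1 7 0 0 0 0 / 0 0 0 12 0 0
t=2: a0@(3,3) a1@(3,3) a2@(2,1) a3@(3,3) a4@(2,1) a5@(3,3) | pheromone: 0 0 0 0 0 0 / 0 0 0 0 0 0 / 0 10 0 0 0 0 / 0 0 0 19 0 0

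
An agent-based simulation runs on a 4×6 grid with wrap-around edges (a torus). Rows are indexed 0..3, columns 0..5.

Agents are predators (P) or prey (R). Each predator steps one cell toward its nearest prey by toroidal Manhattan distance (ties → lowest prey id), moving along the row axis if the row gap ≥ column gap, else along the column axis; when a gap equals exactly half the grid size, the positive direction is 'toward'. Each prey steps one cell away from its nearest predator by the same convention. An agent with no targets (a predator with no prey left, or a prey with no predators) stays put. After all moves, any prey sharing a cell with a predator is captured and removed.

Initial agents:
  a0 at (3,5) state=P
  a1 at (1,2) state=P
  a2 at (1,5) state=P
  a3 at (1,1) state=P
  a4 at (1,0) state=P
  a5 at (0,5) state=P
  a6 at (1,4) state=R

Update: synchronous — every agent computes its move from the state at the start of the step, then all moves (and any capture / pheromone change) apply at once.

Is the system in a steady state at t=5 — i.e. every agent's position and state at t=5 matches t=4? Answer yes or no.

t=1: a0@(0,5):P a1@(1,3):P a2@(1,4):P a3@(1,2):P a4@(1,5):P a5@(1,5):P
t=2: (unchanged — steady state)

yes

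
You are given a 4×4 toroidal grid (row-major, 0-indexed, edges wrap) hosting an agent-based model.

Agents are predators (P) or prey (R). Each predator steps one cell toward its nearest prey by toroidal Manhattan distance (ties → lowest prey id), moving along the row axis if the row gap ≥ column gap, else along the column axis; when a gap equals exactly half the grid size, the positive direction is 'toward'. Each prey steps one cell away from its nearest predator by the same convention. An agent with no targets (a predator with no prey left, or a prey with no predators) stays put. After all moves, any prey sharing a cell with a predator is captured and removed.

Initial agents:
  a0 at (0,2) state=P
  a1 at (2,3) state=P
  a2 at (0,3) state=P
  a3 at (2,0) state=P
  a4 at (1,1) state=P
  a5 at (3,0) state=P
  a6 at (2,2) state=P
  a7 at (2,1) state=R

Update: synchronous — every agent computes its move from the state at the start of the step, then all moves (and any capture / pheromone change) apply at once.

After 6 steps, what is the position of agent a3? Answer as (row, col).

(2, 2)

t=1: a0@(1,2):P a1@(2,0):P a2@(1,3):P a3@(2,1):P a4@(2,1):P a5@(2,0):P a6@(2,1):P a7@(2,2):R
t=2: a0@(2,2):P a1@(2,1):P a2@(2,3):P a3@(2,2):P a4@(2,2):P a5@(2,1):P a6@(2,2):P a7@(3,2):R
t=3: a0@(3,2):P a1@(3,1):P a2@(3,3):P a3@(3,2):P a4@(3,2):P a5@(3,1):P a6@(3,2):P a7@(0,2):R
t=4: a0@(0,2):P a1@(0,1):P a2@(0,3):P a3@(0,2):P a4@(0,2):P a5@(0,1):P a6@(0,2):P a7@(1,2):R
t=5: a0@(1,2):P a1@(1,1):P a2@(1,3):P a3@(1,2):P a4@(1,2):P a5@(1,1):P a6@(1,2):P a7@(2,2):R
t=6: a0@(2,2):P a1@(2,1):P a2@(2,3):P a3@(2,2):P a4@(2,2):P a5@(2,1):P a6@(2,2):P a7@(3,2):R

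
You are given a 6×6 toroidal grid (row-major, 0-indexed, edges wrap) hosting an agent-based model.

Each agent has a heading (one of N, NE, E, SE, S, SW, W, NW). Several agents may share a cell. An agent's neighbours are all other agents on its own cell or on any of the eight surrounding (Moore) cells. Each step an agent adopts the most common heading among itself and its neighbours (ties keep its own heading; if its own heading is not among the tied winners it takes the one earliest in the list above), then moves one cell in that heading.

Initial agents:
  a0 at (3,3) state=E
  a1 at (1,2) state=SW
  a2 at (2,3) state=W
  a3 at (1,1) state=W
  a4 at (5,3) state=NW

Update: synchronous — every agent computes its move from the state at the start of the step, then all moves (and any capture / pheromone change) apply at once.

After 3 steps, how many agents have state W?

3

t=1: a0@(3,4):E a1@(1,1):W a2@(2,2):W a3@(1,0):W a4@(4,2):NW
t=2: a0@(3,5):E a1@(1,0):W a2@(2,1):W a3@(1,5):W a4@(3,1):NW
t=3: a0@(3,0):E a1@(1,5):W a2@(2,0):W a3@(1,4):W a4@(2,0):NW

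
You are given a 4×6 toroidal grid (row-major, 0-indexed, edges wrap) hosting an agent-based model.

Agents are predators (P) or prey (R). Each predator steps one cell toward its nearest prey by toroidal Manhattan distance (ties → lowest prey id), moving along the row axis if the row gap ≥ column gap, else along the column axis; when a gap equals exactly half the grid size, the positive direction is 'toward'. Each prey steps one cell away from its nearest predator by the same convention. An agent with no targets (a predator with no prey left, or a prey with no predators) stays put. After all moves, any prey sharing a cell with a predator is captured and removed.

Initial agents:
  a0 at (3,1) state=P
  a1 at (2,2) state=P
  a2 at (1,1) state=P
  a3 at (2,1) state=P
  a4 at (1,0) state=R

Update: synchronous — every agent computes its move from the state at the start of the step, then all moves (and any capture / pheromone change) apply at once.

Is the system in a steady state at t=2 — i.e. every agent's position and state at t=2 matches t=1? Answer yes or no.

no

t=1: a0@(0,1):P a1@(2,1):P a2@(1,0):P a3@(1,1):P a4@(1,5):R
t=2: a0@(0,0):P a1@(2,0):P a2@(1,5):P a3@(1,0):P a4@(1,4):R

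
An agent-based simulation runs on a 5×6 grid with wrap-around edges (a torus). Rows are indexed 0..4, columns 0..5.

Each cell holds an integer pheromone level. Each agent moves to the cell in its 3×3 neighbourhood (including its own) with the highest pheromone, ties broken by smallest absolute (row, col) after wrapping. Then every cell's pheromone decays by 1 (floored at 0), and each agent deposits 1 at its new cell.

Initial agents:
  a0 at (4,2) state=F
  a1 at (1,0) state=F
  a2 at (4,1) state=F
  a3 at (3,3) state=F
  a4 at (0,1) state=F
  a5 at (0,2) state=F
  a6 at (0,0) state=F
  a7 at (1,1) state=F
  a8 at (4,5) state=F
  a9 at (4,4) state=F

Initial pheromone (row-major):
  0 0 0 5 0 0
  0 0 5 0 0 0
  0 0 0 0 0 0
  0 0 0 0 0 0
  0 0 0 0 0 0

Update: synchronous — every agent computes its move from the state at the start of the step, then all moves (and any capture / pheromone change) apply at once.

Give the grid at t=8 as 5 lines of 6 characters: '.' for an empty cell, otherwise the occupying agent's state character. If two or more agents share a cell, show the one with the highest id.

t=1: a0@(0,3) a1@(0,0) a2@(0,0) a3@(2,2) a4@(1,2) a5@(0,3) a6@(0,0) a7@(1,2) a8@(0,0) a9@(0,3) | pheromone: 4 0 0 7 0 0 / 0 0 6 0 0 0 / 0 0 1 0 0 0 / 0 0 0 0 0 0 / 0 0 0 0 0 0
t=2: a0@(0,3) a1@(0,0) a2@(0,0) a3@(1,2) a4@(0,3) a5@(0,3) a6@(0,0) a7@(0,3) a8@(0,0) a9@(0,3) | pheromone: 7 0 0 11 0 0 / 0 0 6 0 0 0 / 0 0 0 0 0 0 / 0 0 0 0 0 0 / 0 0 0 0 0 0
t=3: a0@(0,3) a1@(0,0) a2@(0,0) a3@(0,3) a4@(0,3) a5@(0,3) a6@(0,0) a7@(0,3) a8@(0,0) a9@(0,3) | pheromone: 10 0 0 16 0 0 / 0 0 5 0 0 0 / 0 0 0 0 0 0 / 0 0 0 0 0 0 / 0 0 0 0 0 0
t=4: a0@(0,3) a1@(0,0) a2@(0,0) a3@(0,3) a4@(0,3) a5@(0,3) a6@(0,0) a7@(0,3) a8@(0,0) a9@(0,3) | pheromone: 13 0 0 21 0 0 / 0 0 4 0 0 0 / 0 0 0 0 0 0 / 0 0 0 0 0 0 / 0 0 0 0 0 0
t=5: a0@(0,3) a1@(0,0) a2@(0,0) a3@(0,3) a4@(0,3) a5@(0,3) a6@(0,0) a7@(0,3) a8@(0,0) a9@(0,3) | pheromone: 16 0 0 26 0 0 / 0 0 3 0 0 0 / 0 0 0 0 0 0 / 0 0 0 0 0 0 / 0 0 0 0 0 0
t=6: a0@(0,3) a1@(0,0) a2@(0,0) a3@(0,3) a4@(0,3) a5@(0,3) a6@(0,0) a7@(0,3) a8@(0,0) a9@(0,3) | pheromone: 19 0 0 31 0 0 / 0 0 2 0 0 0 / 0 0 0 0 0 0 / 0 0 0 0 0 0 / 0 0 0 0 0 0
t=7: a0@(0,3) a1@(0,0) a2@(0,0) a3@(0,3) a4@(0,3) a5@(0,3) a6@(0,0) a7@(0,3) a8@(0,0) a9@(0,3) | pheromone: 22 0 0 36 0 0 / 0 0 1 0 0 0 / 0 0 0 0 0 0 / 0 0 0 0 0 0 / 0 0 0 0 0 0
t=8: a0@(0,3) a1@(0,0) a2@(0,0) a3@(0,3) a4@(0,3) a5@(0,3) a6@(0,0) a7@(0,3) a8@(0,0) a9@(0,3) | pheromone: 25 0 0 41 0 0 / 0 0 0 0 0 0 / 0 0 0 0 0 0 / 0 0 0 0 0 0 / 0 0 0 0 0 0

F..F..
......
......
......
......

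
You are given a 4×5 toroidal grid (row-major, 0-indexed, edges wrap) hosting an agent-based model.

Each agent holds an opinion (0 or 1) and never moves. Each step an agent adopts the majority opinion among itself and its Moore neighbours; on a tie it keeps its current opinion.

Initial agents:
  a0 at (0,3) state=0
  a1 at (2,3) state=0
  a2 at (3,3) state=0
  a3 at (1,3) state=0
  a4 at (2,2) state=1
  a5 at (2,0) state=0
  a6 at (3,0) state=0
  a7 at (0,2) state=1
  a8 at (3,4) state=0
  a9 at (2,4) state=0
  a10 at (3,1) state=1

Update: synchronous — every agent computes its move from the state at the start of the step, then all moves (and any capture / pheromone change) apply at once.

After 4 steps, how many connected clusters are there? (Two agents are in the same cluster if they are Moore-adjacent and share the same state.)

t=1: a0@(0,3):0 a1@(2,3):0 a2@(3,3):0 a3@(1,3):0 a4@(2,2):0 a5@(2,0):0 a6@(3,0):0 a7@(0,2):0 a8@(3,4):0 a9@(2,4):0 a10@(3,1):1
t=2: a0@(0,3):0 a1@(2,3):0 a2@(3,3):0 a3@(1,3):0 a4@(2,2):0 a5@(2,0):0 a6@(3,0):0 a7@(0,2):0 a8@(3,4):0 a9@(2,4):0 a10@(3,1):0
t=3: (unchanged — steady state)

1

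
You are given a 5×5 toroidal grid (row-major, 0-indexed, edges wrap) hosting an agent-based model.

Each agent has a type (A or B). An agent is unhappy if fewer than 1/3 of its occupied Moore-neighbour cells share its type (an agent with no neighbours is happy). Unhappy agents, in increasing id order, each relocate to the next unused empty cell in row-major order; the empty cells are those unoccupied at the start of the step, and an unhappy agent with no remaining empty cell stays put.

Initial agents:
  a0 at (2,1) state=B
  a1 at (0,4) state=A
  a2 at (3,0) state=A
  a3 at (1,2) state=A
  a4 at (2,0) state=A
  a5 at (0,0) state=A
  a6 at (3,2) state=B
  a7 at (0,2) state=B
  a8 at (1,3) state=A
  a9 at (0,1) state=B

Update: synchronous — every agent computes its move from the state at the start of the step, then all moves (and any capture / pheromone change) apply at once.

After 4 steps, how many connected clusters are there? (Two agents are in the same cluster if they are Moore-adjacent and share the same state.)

3

t=1: a0@(0,3):B a1@(0,4):A a2@(3,0):A a3@(1,0):A a4@(2,0):A a5@(0,0):A a6@(3,2):B a7@(0,2):B a8@(1,3):A a9@(0,1):B
t=2: (unchanged — steady state)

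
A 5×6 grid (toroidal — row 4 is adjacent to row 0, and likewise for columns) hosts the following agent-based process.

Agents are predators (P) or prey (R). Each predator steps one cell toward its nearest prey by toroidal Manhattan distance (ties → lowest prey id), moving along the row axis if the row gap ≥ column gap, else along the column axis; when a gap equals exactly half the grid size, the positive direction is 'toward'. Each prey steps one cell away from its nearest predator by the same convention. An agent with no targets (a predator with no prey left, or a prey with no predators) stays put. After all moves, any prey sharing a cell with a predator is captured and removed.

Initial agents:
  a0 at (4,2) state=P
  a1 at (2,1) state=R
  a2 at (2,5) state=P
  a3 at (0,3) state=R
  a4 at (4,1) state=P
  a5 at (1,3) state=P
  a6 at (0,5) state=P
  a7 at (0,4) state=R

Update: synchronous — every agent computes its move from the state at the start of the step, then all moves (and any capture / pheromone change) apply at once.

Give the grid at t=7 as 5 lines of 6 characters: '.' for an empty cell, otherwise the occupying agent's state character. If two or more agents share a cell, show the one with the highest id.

t=1: a0@(0,2):P a1@(2,2):R a2@(2,0):P a3@(4,3):R a4@(3,1):P a5@(0,3):P a6@(0,4):P
t=2: a0@(1,2):P a1@(3,2):R a2@(2,1):P a3@(3,3):R a4@(2,1):P a5@(4,3):P a6@(4,4):P
t=3: a0@(2,2):P a1@(4,2):R a2@(3,1):P a3@(2,3):R a4@(3,1):P a5@(3,3):P a6@(3,4):P
t=4: a0@(2,3):P a1@(0,2):R a2@(4,1):P a4@(4,1):P a5@(2,3):P a6@(2,4):P
t=5: a0@(1,3):P a1@(1,2):R a2@(0,1):P a4@(0,1):P a5@(1,3):P a6@(1,4):P
t=6: a0@(1,2):P a2@(1,1):P a4@(1,1):P a5@(1,2):P a6@(1,3):P
t=7: (unchanged — steady state)

......
.PPP..
......
......
......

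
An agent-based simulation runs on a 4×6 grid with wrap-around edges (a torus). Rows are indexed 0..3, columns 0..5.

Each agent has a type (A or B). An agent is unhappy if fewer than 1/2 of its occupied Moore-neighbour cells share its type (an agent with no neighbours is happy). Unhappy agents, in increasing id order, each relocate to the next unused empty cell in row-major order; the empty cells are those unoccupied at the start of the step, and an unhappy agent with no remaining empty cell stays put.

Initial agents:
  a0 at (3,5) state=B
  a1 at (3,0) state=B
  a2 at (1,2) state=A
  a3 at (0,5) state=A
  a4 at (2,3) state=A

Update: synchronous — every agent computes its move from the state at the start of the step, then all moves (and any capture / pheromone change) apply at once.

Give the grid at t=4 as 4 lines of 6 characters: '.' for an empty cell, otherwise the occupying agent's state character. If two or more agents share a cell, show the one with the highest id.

.A....
..A...
...A..
B....B

t=1: a0@(3,5):B a1@(3,0):B a2@(1,2):A a3@(0,0):A a4@(2,3):A
t=2: a0@(3,5):B a1@(3,0):B a2@(1,2):A a3@(0,1):A a4@(2,3):A
t=3: (unchanged — steady state)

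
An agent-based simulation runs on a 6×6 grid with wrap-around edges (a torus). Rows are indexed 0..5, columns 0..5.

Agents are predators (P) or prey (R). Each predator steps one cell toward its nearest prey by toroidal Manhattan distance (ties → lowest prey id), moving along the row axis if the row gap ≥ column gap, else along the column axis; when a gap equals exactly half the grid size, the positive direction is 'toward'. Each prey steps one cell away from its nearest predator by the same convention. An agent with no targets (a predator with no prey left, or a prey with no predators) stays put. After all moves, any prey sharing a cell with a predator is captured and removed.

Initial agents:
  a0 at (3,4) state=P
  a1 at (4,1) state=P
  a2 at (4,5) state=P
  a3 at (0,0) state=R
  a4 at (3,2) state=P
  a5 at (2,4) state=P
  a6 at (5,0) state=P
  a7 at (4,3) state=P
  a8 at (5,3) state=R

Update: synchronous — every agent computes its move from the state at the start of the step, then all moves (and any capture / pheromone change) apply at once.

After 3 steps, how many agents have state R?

t=1: a0@(4,4):P a1@(5,1):P a2@(5,5):P a3@(1,0):R a4@(4,2):P a5@(1,4):P a6@(0,0):P a7@(5,3):P a8@(0,3):R
t=2: a0@(5,4):P a1@(0,1):P a2@(0,5):P a3@(2,0):R a4@(5,2):P a5@(1,5):P a6@(1,0):P a7@(0,3):P a8@(1,3):R
t=3: a0@(0,4):P a1@(1,1):P a2@(1,5):P a3@(3,0):R a4@(0,2):P a5@(2,5):P a6@(2,0):P a7@(1,3):P a8@(2,3):R

2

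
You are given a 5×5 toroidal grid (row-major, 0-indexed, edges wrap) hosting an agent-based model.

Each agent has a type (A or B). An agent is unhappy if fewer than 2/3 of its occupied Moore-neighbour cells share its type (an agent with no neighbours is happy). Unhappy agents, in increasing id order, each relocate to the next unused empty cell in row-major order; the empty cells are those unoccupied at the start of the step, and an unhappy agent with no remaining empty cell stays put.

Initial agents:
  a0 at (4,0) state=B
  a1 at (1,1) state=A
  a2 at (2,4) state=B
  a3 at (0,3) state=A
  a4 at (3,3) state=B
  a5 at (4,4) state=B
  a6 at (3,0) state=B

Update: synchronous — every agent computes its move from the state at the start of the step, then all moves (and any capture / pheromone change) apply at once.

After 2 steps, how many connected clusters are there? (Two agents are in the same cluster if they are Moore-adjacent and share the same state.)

t=1: a0@(4,0):B a1@(1,1):A a2@(2,4):B a3@(0,0):A a4@(3,3):B a5@(4,4):B a6@(3,0):B
t=2: a0@(4,0):B a1@(1,1):A a2@(2,4):B a3@(0,1):A a4@(3,3):B a5@(4,4):B a6@(3,0):B

2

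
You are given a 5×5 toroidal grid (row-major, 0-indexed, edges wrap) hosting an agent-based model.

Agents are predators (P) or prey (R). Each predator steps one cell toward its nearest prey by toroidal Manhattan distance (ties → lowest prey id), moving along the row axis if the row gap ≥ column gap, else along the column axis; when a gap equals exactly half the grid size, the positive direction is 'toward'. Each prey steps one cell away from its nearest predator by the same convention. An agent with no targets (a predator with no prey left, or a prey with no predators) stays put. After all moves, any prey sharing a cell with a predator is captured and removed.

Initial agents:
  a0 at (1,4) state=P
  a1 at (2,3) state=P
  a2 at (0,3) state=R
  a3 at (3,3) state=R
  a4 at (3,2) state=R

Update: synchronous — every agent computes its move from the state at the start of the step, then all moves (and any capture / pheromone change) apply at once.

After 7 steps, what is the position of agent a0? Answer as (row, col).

t=1: a0@(0,4):P a1@(3,3):P a2@(4,3):R a3@(4,3):R a4@(4,2):R
t=2: a0@(4,4):P a1@(4,3):P a2@(0,3):R a3@(0,3):R a4@(0,2):R
t=3: a0@(0,4):P a1@(0,3):P a2@(1,3):R a3@(1,3):R a4@(1,2):R
t=4: a0@(1,4):P a1@(1,3):P a2@(2,3):R a3@(2,3):R a4@(2,2):R
t=5: a0@(2,4):P a1@(2,3):P a2@(3,3):R a3@(3,3):R a4@(3,2):R
t=6: a0@(3,4):P a1@(3,3):P a2@(4,3):R a3@(4,3):R a4@(4,2):R
t=7: a0@(4,4):P a1@(4,3):P a2@(0,3):R a3@(0,3):R a4@(0,2):R

(4, 4)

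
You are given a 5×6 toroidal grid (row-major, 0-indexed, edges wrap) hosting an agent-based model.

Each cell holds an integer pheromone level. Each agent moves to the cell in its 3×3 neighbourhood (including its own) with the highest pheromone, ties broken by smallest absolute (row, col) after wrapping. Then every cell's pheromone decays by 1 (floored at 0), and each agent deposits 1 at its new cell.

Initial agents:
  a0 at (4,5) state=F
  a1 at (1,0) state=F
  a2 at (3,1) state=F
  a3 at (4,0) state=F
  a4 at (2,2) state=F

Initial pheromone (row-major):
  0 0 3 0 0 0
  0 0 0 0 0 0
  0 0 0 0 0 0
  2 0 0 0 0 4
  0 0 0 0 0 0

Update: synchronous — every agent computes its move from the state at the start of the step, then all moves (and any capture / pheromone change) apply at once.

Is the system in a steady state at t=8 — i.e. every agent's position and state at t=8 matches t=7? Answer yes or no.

t=1: a0@(3,5) a1@(0,0) a2@(3,0) a3@(3,5) a4@(1,1) | pheromone: 1 0 2 0 0 0 / 0 1 0 0 0 0 / 0 0 0 0 0 0 / 2 0 0 0 0 5 / 0 0 0 0 0 0
t=2: a0@(3,5) a1@(0,0) a2@(3,5) a3@(3,5) a4@(0,2) | pheromone: 1 0 2 0 0 0 / 0 0 0 0 0 0 / 0 0 0 0 0 0 / 1 0 0 0 0 7 / 0 0 0 0 0 0
t=3: a0@(3,5) a1@(0,0) a2@(3,5) a3@(3,5) a4@(0,2) | pheromone: 1 0 2 0 0 0 / 0 0 0 0 0 0 / 0 0 0 0 0 0 / 0 0 0 0 0 9 / 0 0 0 0 0 0
t=4: a0@(3,5) a1@(0,0) a2@(3,5) a3@(3,5) a4@(0,2) | pheromone: 1 0 2 0 0 0 / 0 0 0 0 0 0 / 0 0 0 0 0 0 / 0 0 0 0 0 11 / 0 0 0 0 0 0
t=5: a0@(3,5) a1@(0,0) a2@(3,5) a3@(3,5) a4@(0,2) | pheromone: 1 0 2 0 0 0 / 0 0 0 0 0 0 / 0 0 0 0 0 0 / 0 0 0 0 0 13 / 0 0 0 0 0 0
t=6: a0@(3,5) a1@(0,0) a2@(3,5) a3@(3,5) a4@(0,2) | pheromone: 1 0 2 0 0 0 / 0 0 0 0 0 0 / 0 0 0 0 0 0 / 0 0 0 0 0 15 / 0 0 0 0 0 0
t=7: a0@(3,5) a1@(0,0) a2@(3,5) a3@(3,5) a4@(0,2) | pheromone: 1 0 2 0 0 0 / 0 0 0 0 0 0 / 0 0 0 0 0 0 / 0 0 0 0 0 17 / 0 0 0 0 0 0
t=8: a0@(3,5) a1@(0,0) a2@(3,5) a3@(3,5) a4@(0,2) | pheromone: 1 0 2 0 0 0 / 0 0 0 0 0 0 / 0 0 0 0 0 0 / 0 0 0 0 0 19 / 0 0 0 0 0 0

yes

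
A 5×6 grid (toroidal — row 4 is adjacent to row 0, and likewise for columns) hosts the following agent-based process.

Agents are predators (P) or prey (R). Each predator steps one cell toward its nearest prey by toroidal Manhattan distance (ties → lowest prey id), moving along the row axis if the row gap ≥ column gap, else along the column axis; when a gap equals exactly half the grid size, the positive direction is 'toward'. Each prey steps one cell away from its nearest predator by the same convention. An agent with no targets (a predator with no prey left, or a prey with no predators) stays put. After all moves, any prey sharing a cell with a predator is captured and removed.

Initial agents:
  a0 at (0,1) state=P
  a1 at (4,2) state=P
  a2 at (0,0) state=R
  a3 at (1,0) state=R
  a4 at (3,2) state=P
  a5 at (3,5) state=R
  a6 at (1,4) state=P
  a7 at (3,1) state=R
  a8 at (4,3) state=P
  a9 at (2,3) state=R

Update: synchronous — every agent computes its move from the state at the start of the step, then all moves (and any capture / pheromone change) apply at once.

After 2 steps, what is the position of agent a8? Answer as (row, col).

(3, 4)

t=1: a0@(0,0):P a1@(3,2):P a2@(0,5):R a3@(2,0):R a4@(3,1):P a5@(3,4):R a6@(1,5):P a7@(3,0):R a8@(3,3):P a9@(1,3):R
t=2: a0@(0,5):P a1@(3,3):P a2@(0,4):R a4@(3,0):P a5@(3,5):R a6@(0,5):P a7@(3,5):R a8@(3,4):P a9@(1,2):R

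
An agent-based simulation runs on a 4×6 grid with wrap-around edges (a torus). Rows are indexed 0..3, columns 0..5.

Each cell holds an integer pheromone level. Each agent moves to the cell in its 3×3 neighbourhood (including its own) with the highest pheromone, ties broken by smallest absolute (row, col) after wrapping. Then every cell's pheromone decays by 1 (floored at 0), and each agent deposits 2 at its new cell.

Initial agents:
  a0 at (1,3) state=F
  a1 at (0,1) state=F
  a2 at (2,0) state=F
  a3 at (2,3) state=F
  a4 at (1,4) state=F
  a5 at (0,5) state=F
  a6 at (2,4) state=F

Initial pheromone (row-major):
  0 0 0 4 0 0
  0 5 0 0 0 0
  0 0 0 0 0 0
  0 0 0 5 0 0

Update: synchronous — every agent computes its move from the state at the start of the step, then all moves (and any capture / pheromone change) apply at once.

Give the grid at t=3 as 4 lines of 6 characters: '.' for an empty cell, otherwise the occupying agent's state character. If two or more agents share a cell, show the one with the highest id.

t=1: a0@(0,3) a1@(1,1) a2@(1,1) a3@(3,3) a4@(0,3) a5@(0,0) a6@(3,3) | pheromone: 2 0 0 7 0 0 / 0 8 0 0 0 0 / 0 0 0 0 0 0 / 0 0 0 8 0 0
t=2: a0@(3,3) a1@(1,1) a2@(1,1) a3@(3,3) a4@(3,3) a5@(1,1) a6@(3,3) | pheromone: 1 0 0 6 0 0 / 0 13 0 0 0 0 / 0 0 0 0 0 0 / 0 0 0 15 0 0
t=3: a0@(3,3) a1@(1,1) a2@(1,1) a3@(3,3) a4@(3,3) a5@(1,1) a6@(3,3) | pheromone: 0 0 0 5 0 0 / 0 18 0 0 0 0 / 0 0 0 0 0 0 / 0 0 0 22 0 0

......
.F....
......
...F..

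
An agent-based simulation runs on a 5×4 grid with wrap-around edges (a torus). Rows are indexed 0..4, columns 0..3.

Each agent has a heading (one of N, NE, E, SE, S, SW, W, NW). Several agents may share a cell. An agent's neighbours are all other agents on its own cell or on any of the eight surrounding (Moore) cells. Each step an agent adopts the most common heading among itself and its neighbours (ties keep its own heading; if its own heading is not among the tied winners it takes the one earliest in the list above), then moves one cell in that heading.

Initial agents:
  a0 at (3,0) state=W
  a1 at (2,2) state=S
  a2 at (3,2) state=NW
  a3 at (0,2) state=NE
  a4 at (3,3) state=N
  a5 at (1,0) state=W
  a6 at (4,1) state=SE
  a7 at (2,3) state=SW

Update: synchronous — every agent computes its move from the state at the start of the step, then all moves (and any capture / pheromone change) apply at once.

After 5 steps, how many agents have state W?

8

t=1: a0@(3,3):W a1@(3,2):S a2@(2,1):NW a3@(4,3):NE a4@(2,3):N a5@(1,3):W a6@(0,2):SE a7@(2,2):W
t=2: a0@(3,2):W a1@(3,1):W a2@(1,0):NW a3@(3,0):NE a4@(2,2):W a5@(1,2):W a6@(1,3):SE a7@(2,1):W
t=3: a0@(3,1):W a1@(3,0):W a2@(0,3):NW a3@(3,3):W a4@(2,1):W a5@(1,1):W a6@(1,2):W a7@(2,0):W
t=4: a0@(3,0):W a1@(3,3):W a2@(4,2):NW a3@(3,2):W a4@(2,0):W a5@(1,0):W a6@(1,1):W a7@(2,3):W
t=5: a0@(3,3):W a1@(3,2):W a2@(4,1):W a3@(3,1):W a4@(2,3):W a5@(1,3):W a6@(1,0):W a7@(2,2):W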